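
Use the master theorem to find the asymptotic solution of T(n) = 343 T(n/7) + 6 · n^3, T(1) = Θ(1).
T(n) = Θ(n^3 log n)

log_7 343 = 3, and f(n) = 6 · n^3 = Θ(n^(log_7 343)). This is Case 2 of the master theorem: T(n) = Θ(f(n) · log n) = Θ(n^3 log n).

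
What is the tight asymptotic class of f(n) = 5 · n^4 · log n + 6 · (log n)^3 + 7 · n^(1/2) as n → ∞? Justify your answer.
f(n) ∈ Θ(n^4 · log n)

Compare the terms by growth order. For large n, n^a · (log n)^b dominates n^a' · (log n)^b' iff a > a', or (a = a' and b > b'). Ranking the 3 terms shows the dominant one is 5 · n^4 · log n. Hence f(n) ∈ Θ(n^4 · log n).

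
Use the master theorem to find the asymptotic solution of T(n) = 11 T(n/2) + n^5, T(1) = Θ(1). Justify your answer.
T(n) = Θ(n^5)

log_2 11 ≈ 3.459. f(n) = n^5 dominates n^(log_2 11) since 5 > 3.459, and the regularity condition a·f(n/b) = 11·(n/2)^5 = (11/32)·n^5 ≤ c·f(n) holds with c = 11/32 ≈ 0.344 < 1. So this is Case 3: T(n) = Θ(f(n)) = Θ(n^5).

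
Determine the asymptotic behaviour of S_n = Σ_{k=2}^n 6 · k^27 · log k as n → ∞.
S_n ~ 3 · n^28 log n / 14 − 3 · n^28 / 392

By integral comparison, S_n = ∫_1^n 6 · x^27 · log x dx + O(n^27 · log n). For the integral, ∫ x^27 log x dx = n^28 log n / 28 − n^28/784 (integration by parts). Hence S_n ~ 3 · n^28 log n / 14 − 3 · n^28 / 392.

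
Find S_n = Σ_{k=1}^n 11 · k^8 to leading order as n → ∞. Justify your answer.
S_n ~ 11 · n^9 / 9

By integral comparison (Euler-Maclaurin), Σ_{k=1}^n 11 · k^8 = 11 · ∫_0^n x^8 dx + O(n^8) = 11 · n^9/9 + O(n^8). (Equivalently, Faulhaber's formula gives the same leading term.)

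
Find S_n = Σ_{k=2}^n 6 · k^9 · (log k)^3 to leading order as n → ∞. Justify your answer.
S_n ~ 3 · n^10 · (log n)^3 / 5

By integral comparison, S_n = ∫_1^n 6 · x^9 · (log x)^3 dx + O(n^9 · (log n)^3). For the integral, the leading term of ∫_1^n x^9 (log x)^3 dx is n^10/10 · (log n)^3 (by repeated integration by parts; each step lowers the log-exponent and produces a relatively O(1/log n) correction). Hence S_n ~ 3 · n^10 · (log n)^3 / 5.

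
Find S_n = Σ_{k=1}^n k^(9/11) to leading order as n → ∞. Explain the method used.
S_n ~ (11/20) · n^(20/11)

Integral comparison: Σ_{k=1}^n k^(9/11) = ∫_0^n x^(9/11) dx + O(n^(9/11)). The integral is n^(1 + 9/11) / (1 + 9/11) = n^((9+11)/11) / ((9+11)/11) = (11/20) · n^(20/11).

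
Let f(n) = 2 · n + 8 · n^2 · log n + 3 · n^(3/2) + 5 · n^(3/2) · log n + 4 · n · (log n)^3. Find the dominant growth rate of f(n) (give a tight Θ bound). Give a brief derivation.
f(n) ∈ Θ(n^2 · log n)

Compare the terms by growth order. For large n, n^a · (log n)^b dominates n^a' · (log n)^b' iff a > a', or (a = a' and b > b'). Ranking the 5 terms shows the dominant one is 8 · n^2 · log n. Hence f(n) ∈ Θ(n^2 · log n).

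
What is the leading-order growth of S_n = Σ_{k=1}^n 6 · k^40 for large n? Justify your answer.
S_n ~ 6 · n^41 / 41

By integral comparison (Euler-Maclaurin), Σ_{k=1}^n 6 · k^40 = 6 · ∫_0^n x^40 dx + O(n^40) = 6 · n^41/41 + O(n^40). (Equivalently, Faulhaber's formula gives the same leading term.)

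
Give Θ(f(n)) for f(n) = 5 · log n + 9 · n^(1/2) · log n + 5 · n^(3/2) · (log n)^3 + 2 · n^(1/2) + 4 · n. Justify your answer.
f(n) ∈ Θ(n^(3/2) · (log n)^3)

Compare the terms by growth order. For large n, n^a · (log n)^b dominates n^a' · (log n)^b' iff a > a', or (a = a' and b > b'). Ranking the 5 terms shows the dominant one is 5 · n^(3/2) · (log n)^3. Hence f(n) ∈ Θ(n^(3/2) · (log n)^3).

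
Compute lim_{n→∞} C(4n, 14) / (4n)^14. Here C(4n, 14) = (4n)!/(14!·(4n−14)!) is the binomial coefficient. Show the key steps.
lim = 1/14! = 1/87178291200

With N = 4n → ∞: C(N, 14) / N^14 = [N(N−1)…(N−13)] / (14! · N^14) = (1/14!) · 1 · (1 − 1/(4n)) · … · (1 − 13/(4n)). Each factor → 1 as N → ∞, so the limit is 1/14! = 1/87178291200.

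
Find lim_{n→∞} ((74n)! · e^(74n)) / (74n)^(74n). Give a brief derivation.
lim = ∞

Stirling: (74n)! ~ sqrt(2π·74n) · (74n/e)^(74n). Hence
  (74n)! · e^(74n) / (74n)^(74n) ~ sqrt(2π·74n) = sqrt(2π·74) · sqrt(n) → ∞.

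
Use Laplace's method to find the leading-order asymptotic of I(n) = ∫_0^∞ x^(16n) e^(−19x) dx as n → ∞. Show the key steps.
I(n) ~ (sqrt(2π·16n) / 19) · (16n/(19e))^(16n)

Write the integrand as exp(16n ln x − 19x) and set f(x) = 16n ln x − 19x. Then f'(x) = 16n/x − 19 = 0 at x* = 16n/19, and f''(x*) = −16n/x*^2 = −19^2/(16n). Laplace's method (interior maximum) gives
  I(n) ~ e^(f(x*)) · sqrt(2π / |f''(x*)|)
        = exp(16n ln(16n/19) − 16n) · sqrt(2π · 16n / 19^2)
        = (16n/19)^(16n) e^(−16n) · sqrt(2π·16n) / 19
        = (sqrt(2π·16n) / 19) · (16n/(19e))^(16n).
This matches Γ(16n+1)/19^(16n+1) with Stirling applied to Γ.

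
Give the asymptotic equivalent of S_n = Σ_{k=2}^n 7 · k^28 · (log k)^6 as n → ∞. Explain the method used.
S_n ~ 7 · n^29 · (log n)^6 / 29

By integral comparison, S_n = ∫_1^n 7 · x^28 · (log x)^6 dx + O(n^28 · (log n)^6). For the integral, the leading term of ∫_1^n x^28 (log x)^6 dx is n^29/29 · (log n)^6 (by repeated integration by parts; each step lowers the log-exponent and produces a relatively O(1/log n) correction). Hence S_n ~ 7 · n^29 · (log n)^6 / 29.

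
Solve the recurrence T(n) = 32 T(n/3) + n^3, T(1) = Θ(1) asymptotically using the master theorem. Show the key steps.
T(n) = Θ(n^(log_3 32))

Master theorem: compare f(n) = n^3 to n^(log_3 32) where log_3 32 ≈ 3.155. Since 3 < log_3 32, we have f(n) = O(n^(log_3 32 − ε)) for some ε > 0 — Case 1. Hence T(n) = Θ(n^(log_3 32)).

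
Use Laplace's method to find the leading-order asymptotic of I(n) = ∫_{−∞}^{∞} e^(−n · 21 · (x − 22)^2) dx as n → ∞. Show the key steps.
I(n) = sqrt(π/(21n))

Here φ(x) = 21 · (x − 22)^2 has its unique minimum at x* = 22 with φ(x*) = 0 and φ''(x*) = 42. Laplace's method gives
  I(n) ~ e^(−n φ(x*)) · sqrt(2π / (n · φ''(x*))) = sqrt(2π / (42n)) = sqrt(π/(21n)).
This is exact: substituting u = (x − 22)·sqrt(21n) gives I(n) = (1/sqrt(21n)) ∫_{−∞}^{∞} e^(−u^2) du = sqrt(π/(21n)).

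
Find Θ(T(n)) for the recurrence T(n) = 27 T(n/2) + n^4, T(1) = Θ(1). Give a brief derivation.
T(n) = Θ(n^(log_2 27))

Master theorem: compare f(n) = n^4 to n^(log_2 27) where log_2 27 ≈ 4.755. Since 4 < log_2 27, we have f(n) = O(n^(log_2 27 − ε)) for some ε > 0 — Case 1. Hence T(n) = Θ(n^(log_2 27)).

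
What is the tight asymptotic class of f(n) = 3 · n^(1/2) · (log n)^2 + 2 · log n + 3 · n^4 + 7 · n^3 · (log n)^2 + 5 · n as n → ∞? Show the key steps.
f(n) ∈ Θ(n^4)

Compare the terms by growth order. For large n, n^a · (log n)^b dominates n^a' · (log n)^b' iff a > a', or (a = a' and b > b'). Ranking the 5 terms shows the dominant one is 3 · n^4. Hence f(n) ∈ Θ(n^4).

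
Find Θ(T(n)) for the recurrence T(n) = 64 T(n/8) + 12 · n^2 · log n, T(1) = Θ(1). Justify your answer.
T(n) = Θ(n^2 · (log n)^2)

Here log_8 64 = 2 and f(n) = 12 · n^2 · log n = Θ(n^(log_8 64) · (log n)^1). This is the extended Case 2 of the master theorem (f matches the critical exponent up to log factors), giving T(n) = Θ(n^(log_8 64) · (log n)^(1+1)) = Θ(n^2 · (log n)^2).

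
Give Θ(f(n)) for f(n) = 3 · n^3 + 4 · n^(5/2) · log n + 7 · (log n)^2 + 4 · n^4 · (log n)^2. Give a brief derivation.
f(n) ∈ Θ(n^4 · (log n)^2)

Compare the terms by growth order. For large n, n^a · (log n)^b dominates n^a' · (log n)^b' iff a > a', or (a = a' and b > b'). Ranking the 4 terms shows the dominant one is 4 · n^4 · (log n)^2. Hence f(n) ∈ Θ(n^4 · (log n)^2).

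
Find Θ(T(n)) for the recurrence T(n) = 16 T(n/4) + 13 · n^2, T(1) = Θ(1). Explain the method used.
T(n) = Θ(n^2 log n)

log_4 16 = 2, and f(n) = 13 · n^2 = Θ(n^(log_4 16)). This is Case 2 of the master theorem: T(n) = Θ(f(n) · log n) = Θ(n^2 log n).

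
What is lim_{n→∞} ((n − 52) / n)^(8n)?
lim = e^(−416)

Rewrite as (1 − 52/n)^(8n). By the standard limit (1 + x/n)^n → e^x, we have (1 − 52/n)^n → e^(−52), and raising to the 8th power gives e^(−416).
More precisely, ln[(1 − 52/n)^(8n)] = 8n · ln(1 − 52/n) = 8n · (-52/n + O(1/n^2)) = -416 + O(1/n) → -416.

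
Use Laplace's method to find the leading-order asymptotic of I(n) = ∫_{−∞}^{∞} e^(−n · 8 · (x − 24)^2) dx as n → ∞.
I(n) = sqrt(π/(8n))

Here φ(x) = 8 · (x − 24)^2 has its unique minimum at x* = 24 with φ(x*) = 0 and φ''(x*) = 16. Laplace's method gives
  I(n) ~ e^(−n φ(x*)) · sqrt(2π / (n · φ''(x*))) = sqrt(2π / (16n)) = sqrt(π/(8n)).
This is exact: substituting u = (x − 24)·sqrt(8n) gives I(n) = (1/sqrt(8n)) ∫_{−∞}^{∞} e^(−u^2) du = sqrt(π/(8n)).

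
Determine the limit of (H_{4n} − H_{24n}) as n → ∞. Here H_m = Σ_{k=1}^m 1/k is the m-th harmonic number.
lim = ln(4/24) = −ln 6

Euler-Maclaurin gives H_m = ln m + γ + 1/(2m) + O(1/m^2). The γ and O(1/m) terms cancel in the difference:
  H_{4n} − H_{24n} = ln(4n) − ln(24n) + O(1/n) = ln(4/24) + O(1/n).
Hence the limit is ln(4/24) = −ln 6.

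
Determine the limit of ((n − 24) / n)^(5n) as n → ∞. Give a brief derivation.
lim = e^(−120)

Rewrite as (1 − 24/n)^(5n). By the standard limit (1 + x/n)^n → e^x, we have (1 − 24/n)^n → e^(−24), and raising to the 5th power gives e^(−120).
More precisely, ln[(1 − 24/n)^(5n)] = 5n · ln(1 − 24/n) = 5n · (-24/n + O(1/n^2)) = -120 + O(1/n) → -120.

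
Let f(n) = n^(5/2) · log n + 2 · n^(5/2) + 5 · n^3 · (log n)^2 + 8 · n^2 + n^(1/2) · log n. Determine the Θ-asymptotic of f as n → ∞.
f(n) ∈ Θ(n^3 · (log n)^2)

Compare the terms by growth order. For large n, n^a · (log n)^b dominates n^a' · (log n)^b' iff a > a', or (a = a' and b > b'). Ranking the 5 terms shows the dominant one is 5 · n^3 · (log n)^2. Hence f(n) ∈ Θ(n^3 · (log n)^2).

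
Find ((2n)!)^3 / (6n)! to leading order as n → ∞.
((2n)!)^3/(6n)! ~ ((2π·2n)^(2/2) / sqrt(3)) · 3^(−3·2n)  →  0

Write N = 2n. Stirling: N! ~ sqrt(2π N)(N/e)^N and (3N)! ~ sqrt(2π·3N)·(3N/e)^(3N).
  (N!)^3/(3N)! ~ (2π N)^(3/2) (N/e)^(3N) / [sqrt(2π·3N) (3N/e)^(3N)]
     = (2π N)^(3/2) / sqrt(2π·3N) · (N/(3N))^(3N)
     = (2π N)^((3−1)/2) / sqrt(3) · 3^(−3N).
Since 3^3 > 1, the factor 3^(−3N) decays exponentially, so the ratio → 0. Substituting N = 2n gives the stated form.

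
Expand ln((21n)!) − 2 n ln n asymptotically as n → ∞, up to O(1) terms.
ln((21n)!) − 2 n ln n = 19 n ln n + 21(ln 21 − 1) n + (1/2) ln(2π·21n) + O(1/n)

Stirling: ln((21n)!) = 21n ln(21n) − 21n + (1/2) ln(2π·21n) + O(1/n).
Expand 21n ln(21n) = 21n (ln n + ln 21) = 21n ln n + 21n ln 21.
Subtract 2n ln n: leading term is (21 − 2) n ln n = 19 n ln n. The next term is 21n ln 21 − 21n = 21(ln 21 − 1) n. Then the (1/2) ln(2π·21n) correction.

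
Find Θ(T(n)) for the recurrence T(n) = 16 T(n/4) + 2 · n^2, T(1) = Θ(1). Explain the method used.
T(n) = Θ(n^2 log n)

log_4 16 = 2, and f(n) = 2 · n^2 = Θ(n^(log_4 16)). This is Case 2 of the master theorem: T(n) = Θ(f(n) · log n) = Θ(n^2 log n).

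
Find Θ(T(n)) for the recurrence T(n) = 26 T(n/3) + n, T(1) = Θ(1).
T(n) = Θ(n^(log_3 26))

Master theorem: compare f(n) = n to n^(log_3 26) where log_3 26 ≈ 2.966. Since 1 < log_3 26, we have f(n) = O(n^(log_3 26 − ε)) for some ε > 0 — Case 1. Hence T(n) = Θ(n^(log_3 26)).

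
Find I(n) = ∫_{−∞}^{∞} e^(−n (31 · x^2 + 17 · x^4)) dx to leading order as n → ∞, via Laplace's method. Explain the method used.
I(n) ~ sqrt(π/(31n))

φ(x) = 31 · x^2 + 17 · x^4 has its unique global minimum at x* = 0 (since φ'(x) = 62x + 68x^3 = 0 only at x = 0 for real x with both coefficients positive, and φ → ∞ as |x| → ∞). At x* = 0, φ(0) = 0 and φ''(0) = 62. Laplace's method then gives
  I(n) ~ sqrt(2π / (n · φ''(0))) · e^(−n φ(0)) = sqrt(2π / (62n)) = sqrt(π/(31n)).
The 17 · x^4 term contributes only at subleading order (an O(1/n) relative correction).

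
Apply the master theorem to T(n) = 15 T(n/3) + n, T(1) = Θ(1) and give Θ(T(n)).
T(n) = Θ(n^(log_3 15))

Master theorem: compare f(n) = n to n^(log_3 15) where log_3 15 ≈ 2.465. Since 1 < log_3 15, we have f(n) = O(n^(log_3 15 − ε)) for some ε > 0 — Case 1. Hence T(n) = Θ(n^(log_3 15)).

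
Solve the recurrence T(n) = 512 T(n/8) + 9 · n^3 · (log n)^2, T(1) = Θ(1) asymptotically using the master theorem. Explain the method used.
T(n) = Θ(n^3 · (log n)^3)

Here log_8 512 = 3 and f(n) = 9 · n^3 · (log n)^2 = Θ(n^(log_8 512) · (log n)^2). This is the extended Case 2 of the master theorem (f matches the critical exponent up to log factors), giving T(n) = Θ(n^(log_8 512) · (log n)^(2+1)) = Θ(n^3 · (log n)^3).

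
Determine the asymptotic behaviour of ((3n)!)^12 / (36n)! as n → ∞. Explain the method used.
((3n)!)^12/(36n)! ~ ((2π·3n)^(11/2) / sqrt(12)) · 12^(−12·3n)  →  0

Write N = 3n. Stirling: N! ~ sqrt(2π N)(N/e)^N and (12N)! ~ sqrt(2π·12N)·(12N/e)^(12N).
  (N!)^12/(12N)! ~ (2π N)^(12/2) (N/e)^(12N) / [sqrt(2π·12N) (12N/e)^(12N)]
     = (2π N)^(12/2) / sqrt(2π·12N) · (N/(12N))^(12N)
     = (2π N)^((12−1)/2) / sqrt(12) · 12^(−12N).
Since 12^12 > 1, the factor 12^(−12N) decays exponentially, so the ratio → 0. Substituting N = 3n gives the stated form.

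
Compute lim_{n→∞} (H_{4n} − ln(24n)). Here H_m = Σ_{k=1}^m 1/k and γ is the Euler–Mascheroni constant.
lim = −ln 6 + γ

By Euler-Maclaurin, H_m = ln m + γ + O(1/m). So
  H_{4n} − ln(24n) = ln(4n) + γ − ln(24n) + O(1/n)
                       = ln(4/24) + γ + O(1/n).
Hence the limit is ln(4/24) + γ (= −ln 6).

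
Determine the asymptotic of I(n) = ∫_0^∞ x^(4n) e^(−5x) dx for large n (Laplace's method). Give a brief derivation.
I(n) ~ (sqrt(2π·4n) / 5) · (4n/(5e))^(4n)

Write the integrand as exp(4n ln x − 5x) and set f(x) = 4n ln x − 5x. Then f'(x) = 4n/x − 5 = 0 at x* = 4n/5, and f''(x*) = −4n/x*^2 = −5^2/(4n). Laplace's method (interior maximum) gives
  I(n) ~ e^(f(x*)) · sqrt(2π / |f''(x*)|)
        = exp(4n ln(4n/5) − 4n) · sqrt(2π · 4n / 5^2)
        = (4n/5)^(4n) e^(−4n) · sqrt(2π·4n) / 5
        = (sqrt(2π·4n) / 5) · (4n/(5e))^(4n).
This matches Γ(4n+1)/5^(4n+1) with Stirling applied to Γ.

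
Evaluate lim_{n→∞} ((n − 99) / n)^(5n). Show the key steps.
lim = e^(−495)

Rewrite as (1 − 99/n)^(5n). By the standard limit (1 + x/n)^n → e^x, we have (1 − 99/n)^n → e^(−99), and raising to the 5th power gives e^(−495).
More precisely, ln[(1 − 99/n)^(5n)] = 5n · ln(1 − 99/n) = 5n · (-99/n + O(1/n^2)) = -495 + O(1/n) → -495.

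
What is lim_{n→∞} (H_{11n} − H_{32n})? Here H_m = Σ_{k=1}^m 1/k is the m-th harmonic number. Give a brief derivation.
lim = ln(11/32)

Euler-Maclaurin gives H_m = ln m + γ + 1/(2m) + O(1/m^2). The γ and O(1/m) terms cancel in the difference:
  H_{11n} − H_{32n} = ln(11n) − ln(32n) + O(1/n) = ln(11/32) + O(1/n).
Hence the limit is ln(11/32).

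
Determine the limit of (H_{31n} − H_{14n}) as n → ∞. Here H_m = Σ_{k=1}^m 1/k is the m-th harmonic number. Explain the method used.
lim = ln(31/14)

Euler-Maclaurin gives H_m = ln m + γ + 1/(2m) + O(1/m^2). The γ and O(1/m) terms cancel in the difference:
  H_{31n} − H_{14n} = ln(31n) − ln(14n) + O(1/n) = ln(31/14) + O(1/n).
Hence the limit is ln(31/14).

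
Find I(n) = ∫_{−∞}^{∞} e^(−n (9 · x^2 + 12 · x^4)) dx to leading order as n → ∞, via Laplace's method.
I(n) ~ sqrt(π/(9n))

φ(x) = 9 · x^2 + 12 · x^4 has its unique global minimum at x* = 0 (since φ'(x) = 18x + 48x^3 = 0 only at x = 0 for real x with both coefficients positive, and φ → ∞ as |x| → ∞). At x* = 0, φ(0) = 0 and φ''(0) = 18. Laplace's method then gives
  I(n) ~ sqrt(2π / (n · φ''(0))) · e^(−n φ(0)) = sqrt(2π / (18n)) = sqrt(π/(9n)).
The 12 · x^4 term contributes only at subleading order (an O(1/n) relative correction).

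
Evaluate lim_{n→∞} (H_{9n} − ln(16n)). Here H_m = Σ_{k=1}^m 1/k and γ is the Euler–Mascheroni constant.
lim = ln(9/16) + γ

By Euler-Maclaurin, H_m = ln m + γ + O(1/m). So
  H_{9n} − ln(16n) = ln(9n) + γ − ln(16n) + O(1/n)
                       = ln(9/16) + γ + O(1/n).
Hence the limit is ln(9/16) + γ.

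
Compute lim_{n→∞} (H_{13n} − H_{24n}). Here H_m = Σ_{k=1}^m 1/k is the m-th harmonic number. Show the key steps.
lim = ln(13/24)

Euler-Maclaurin gives H_m = ln m + γ + 1/(2m) + O(1/m^2). The γ and O(1/m) terms cancel in the difference:
  H_{13n} − H_{24n} = ln(13n) − ln(24n) + O(1/n) = ln(13/24) + O(1/n).
Hence the limit is ln(13/24).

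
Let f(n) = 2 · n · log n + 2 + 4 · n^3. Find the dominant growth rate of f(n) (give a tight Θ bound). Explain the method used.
f(n) ∈ Θ(n^3)

Compare the terms by growth order. For large n, n^a · (log n)^b dominates n^a' · (log n)^b' iff a > a', or (a = a' and b > b'). Ranking the 3 terms shows the dominant one is 4 · n^3. Hence f(n) ∈ Θ(n^3).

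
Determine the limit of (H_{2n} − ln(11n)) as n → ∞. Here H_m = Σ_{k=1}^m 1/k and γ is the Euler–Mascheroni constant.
lim = ln(2/11) + γ

By Euler-Maclaurin, H_m = ln m + γ + O(1/m). So
  H_{2n} − ln(11n) = ln(2n) + γ − ln(11n) + O(1/n)
                       = ln(2/11) + γ + O(1/n).
Hence the limit is ln(2/11) + γ.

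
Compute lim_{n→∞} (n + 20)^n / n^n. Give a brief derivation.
lim = e^20

Rewrite as (1 + 20/n)^(n). By the standard limit (1 + x/n)^n → e^x, we have (1 + 20/n)^n → e^20, and raising to the 1st power gives e^20.
More precisely, ln[(1 + 20/n)^(n)] = n · ln(1 + 20/n) = n · (20/n + O(1/n^2)) = 20 + O(1/n) → 20.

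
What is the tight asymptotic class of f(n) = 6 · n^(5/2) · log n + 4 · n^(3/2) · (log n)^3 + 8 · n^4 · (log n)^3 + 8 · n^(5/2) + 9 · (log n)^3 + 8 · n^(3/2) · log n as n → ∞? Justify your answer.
f(n) ∈ Θ(n^4 · (log n)^3)

Compare the terms by growth order. For large n, n^a · (log n)^b dominates n^a' · (log n)^b' iff a > a', or (a = a' and b > b'). Ranking the 6 terms shows the dominant one is 8 · n^4 · (log n)^3. Hence f(n) ∈ Θ(n^4 · (log n)^3).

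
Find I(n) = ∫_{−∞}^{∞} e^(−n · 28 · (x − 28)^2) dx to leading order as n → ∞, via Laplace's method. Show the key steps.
I(n) = sqrt(π/(28n))

Here φ(x) = 28 · (x − 28)^2 has its unique minimum at x* = 28 with φ(x*) = 0 and φ''(x*) = 56. Laplace's method gives
  I(n) ~ e^(−n φ(x*)) · sqrt(2π / (n · φ''(x*))) = sqrt(2π / (56n)) = sqrt(π/(28n)).
This is exact: substituting u = (x − 28)·sqrt(28n) gives I(n) = (1/sqrt(28n)) ∫_{−∞}^{∞} e^(−u^2) du = sqrt(π/(28n)).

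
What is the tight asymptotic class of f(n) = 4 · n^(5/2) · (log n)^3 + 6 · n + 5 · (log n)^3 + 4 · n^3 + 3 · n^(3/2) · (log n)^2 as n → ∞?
f(n) ∈ Θ(n^3)

Compare the terms by growth order. For large n, n^a · (log n)^b dominates n^a' · (log n)^b' iff a > a', or (a = a' and b > b'). Ranking the 5 terms shows the dominant one is 4 · n^3. Hence f(n) ∈ Θ(n^3).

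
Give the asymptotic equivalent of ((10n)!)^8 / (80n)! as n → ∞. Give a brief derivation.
((10n)!)^8/(80n)! ~ ((2π·10n)^(7/2) / sqrt(8)) · 8^(−8·10n)  →  0

Write N = 10n. Stirling: N! ~ sqrt(2π N)(N/e)^N and (8N)! ~ sqrt(2π·8N)·(8N/e)^(8N).
  (N!)^8/(8N)! ~ (2π N)^(8/2) (N/e)^(8N) / [sqrt(2π·8N) (8N/e)^(8N)]
     = (2π N)^(8/2) / sqrt(2π·8N) · (N/(8N))^(8N)
     = (2π N)^((8−1)/2) / sqrt(8) · 8^(−8N).
Since 8^8 > 1, the factor 8^(−8N) decays exponentially, so the ratio → 0. Substituting N = 10n gives the stated form.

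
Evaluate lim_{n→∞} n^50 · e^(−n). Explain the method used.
lim = 0

Exponentials with base > 1 dominate every fixed polynomial: for any fixed c, n^c / e^n → 0 as n → ∞ (e.g. by the ratio test, or since e^n grows faster than any power of n). Hence n^50 · e^(−n) = n^50 / e^n → 0.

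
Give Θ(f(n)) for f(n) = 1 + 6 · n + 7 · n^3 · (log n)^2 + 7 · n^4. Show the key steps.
f(n) ∈ Θ(n^4)

Compare the terms by growth order. For large n, n^a · (log n)^b dominates n^a' · (log n)^b' iff a > a', or (a = a' and b > b'). Ranking the 4 terms shows the dominant one is 7 · n^4. Hence f(n) ∈ Θ(n^4).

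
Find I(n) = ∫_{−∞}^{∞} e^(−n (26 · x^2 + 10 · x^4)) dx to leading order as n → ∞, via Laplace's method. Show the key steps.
I(n) ~ sqrt(π/(26n))

φ(x) = 26 · x^2 + 10 · x^4 has its unique global minimum at x* = 0 (since φ'(x) = 52x + 40x^3 = 0 only at x = 0 for real x with both coefficients positive, and φ → ∞ as |x| → ∞). At x* = 0, φ(0) = 0 and φ''(0) = 52. Laplace's method then gives
  I(n) ~ sqrt(2π / (n · φ''(0))) · e^(−n φ(0)) = sqrt(2π / (52n)) = sqrt(π/(26n)).
The 10 · x^4 term contributes only at subleading order (an O(1/n) relative correction).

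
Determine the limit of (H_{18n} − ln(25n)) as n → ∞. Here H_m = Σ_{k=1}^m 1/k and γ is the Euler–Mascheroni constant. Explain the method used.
lim = ln(18/25) + γ

By Euler-Maclaurin, H_m = ln m + γ + O(1/m). So
  H_{18n} − ln(25n) = ln(18n) + γ − ln(25n) + O(1/n)
                       = ln(18/25) + γ + O(1/n).
Hence the limit is ln(18/25) + γ.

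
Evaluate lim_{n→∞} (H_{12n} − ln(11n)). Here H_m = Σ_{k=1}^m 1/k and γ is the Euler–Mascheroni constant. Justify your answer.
lim = ln(12/11) + γ

By Euler-Maclaurin, H_m = ln m + γ + O(1/m). So
  H_{12n} − ln(11n) = ln(12n) + γ − ln(11n) + O(1/n)
                       = ln(12/11) + γ + O(1/n).
Hence the limit is ln(12/11) + γ.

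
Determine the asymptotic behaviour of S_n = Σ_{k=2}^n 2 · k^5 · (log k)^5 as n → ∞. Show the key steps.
S_n ~ n^6 · (log n)^5 / 3

By integral comparison, S_n = ∫_1^n 2 · x^5 · (log x)^5 dx + O(n^5 · (log n)^5). For the integral, the leading term of ∫_1^n x^5 (log x)^5 dx is n^6/6 · (log n)^5 (by repeated integration by parts; each step lowers the log-exponent and produces a relatively O(1/log n) correction). Hence S_n ~ n^6 · (log n)^5 / 3.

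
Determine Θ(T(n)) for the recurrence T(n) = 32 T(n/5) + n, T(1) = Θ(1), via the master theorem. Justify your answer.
T(n) = Θ(n^(log_5 32))

Master theorem: compare f(n) = n to n^(log_5 32) where log_5 32 ≈ 2.153. Since 1 < log_5 32, we have f(n) = O(n^(log_5 32 − ε)) for some ε > 0 — Case 1. Hence T(n) = Θ(n^(log_5 32)).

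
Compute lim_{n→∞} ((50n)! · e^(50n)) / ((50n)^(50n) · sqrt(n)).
lim = sqrt(2π·50)

Stirling: (50n)! ~ sqrt(2π·50n) · (50n/e)^(50n). Hence
  (50n)! · e^(50n) / (50n)^(50n) ~ sqrt(2π·50n).
Dividing by sqrt(n): sqrt(2π·50n) / sqrt(n) = sqrt(2π·50) · n^((1−1)/2), so the limit is sqrt(2π·50).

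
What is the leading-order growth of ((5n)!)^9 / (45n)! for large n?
((5n)!)^9/(45n)! ~ ((2π·5n)^(8/2) / 3) · 9^(−9·5n)  →  0

Write N = 5n. Stirling: N! ~ sqrt(2π N)(N/e)^N and (9N)! ~ sqrt(2π·9N)·(9N/e)^(9N).
  (N!)^9/(9N)! ~ (2π N)^(9/2) (N/e)^(9N) / [sqrt(2π·9N) (9N/e)^(9N)]
     = (2π N)^(9/2) / sqrt(2π·9N) · (N/(9N))^(9N)
     = (2π N)^((9−1)/2) / 3 · 9^(−9N).
Since 9^9 > 1, the factor 9^(−9N) decays exponentially, so the ratio → 0. Substituting N = 5n gives the stated form.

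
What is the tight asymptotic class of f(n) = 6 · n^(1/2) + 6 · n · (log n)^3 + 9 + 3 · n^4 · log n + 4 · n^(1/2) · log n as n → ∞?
f(n) ∈ Θ(n^4 · log n)

Compare the terms by growth order. For large n, n^a · (log n)^b dominates n^a' · (log n)^b' iff a > a', or (a = a' and b > b'). Ranking the 5 terms shows the dominant one is 3 · n^4 · log n. Hence f(n) ∈ Θ(n^4 · log n).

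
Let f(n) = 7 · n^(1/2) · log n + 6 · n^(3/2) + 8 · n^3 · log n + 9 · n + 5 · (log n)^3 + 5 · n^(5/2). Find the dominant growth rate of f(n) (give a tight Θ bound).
f(n) ∈ Θ(n^3 · log n)

Compare the terms by growth order. For large n, n^a · (log n)^b dominates n^a' · (log n)^b' iff a > a', or (a = a' and b > b'). Ranking the 6 terms shows the dominant one is 8 · n^3 · log n. Hence f(n) ∈ Θ(n^3 · log n).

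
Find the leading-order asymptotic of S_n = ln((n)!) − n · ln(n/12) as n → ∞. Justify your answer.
S_n ~ n · (ln 12 − 1) + O(ln n)

Stirling: ln((n)!) = n ln(n) − n + O(ln n).
  S_n = n ln(n) − n − n ln(n/12) + O(ln n)
      = n ln(n) − n ln n + n ln 12 − n + O(ln n)
      = n ln 12 − n + O(ln n)
      = n (ln 12 − 1) + O(ln n).
Numerically ln(12) − 1 ≈ 1.4849.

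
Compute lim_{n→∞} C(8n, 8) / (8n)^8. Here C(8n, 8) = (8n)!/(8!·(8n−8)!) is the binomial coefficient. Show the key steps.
lim = 1/8! = 1/40320

With N = 8n → ∞: C(N, 8) / N^8 = [N(N−1)…(N−7)] / (8! · N^8) = (1/8!) · 1 · (1 − 1/(8n)) · … · (1 − 7/(8n)). Each factor → 1 as N → ∞, so the limit is 1/8! = 1/40320.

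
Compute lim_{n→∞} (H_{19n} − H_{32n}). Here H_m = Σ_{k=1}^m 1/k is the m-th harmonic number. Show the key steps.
lim = ln(19/32)

Euler-Maclaurin gives H_m = ln m + γ + 1/(2m) + O(1/m^2). The γ and O(1/m) terms cancel in the difference:
  H_{19n} − H_{32n} = ln(19n) − ln(32n) + O(1/n) = ln(19/32) + O(1/n).
Hence the limit is ln(19/32).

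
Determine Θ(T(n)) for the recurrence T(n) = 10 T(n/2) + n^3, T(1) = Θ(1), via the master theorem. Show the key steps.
T(n) = Θ(n^(log_2 10))

Master theorem: compare f(n) = n^3 to n^(log_2 10) where log_2 10 ≈ 3.322. Since 3 < log_2 10, we have f(n) = O(n^(log_2 10 − ε)) for some ε > 0 — Case 1. Hence T(n) = Θ(n^(log_2 10)).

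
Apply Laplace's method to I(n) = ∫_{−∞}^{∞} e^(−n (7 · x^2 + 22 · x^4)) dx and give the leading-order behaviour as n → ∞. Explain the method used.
I(n) ~ sqrt(π/(7n))

φ(x) = 7 · x^2 + 22 · x^4 has its unique global minimum at x* = 0 (since φ'(x) = 14x + 88x^3 = 0 only at x = 0 for real x with both coefficients positive, and φ → ∞ as |x| → ∞). At x* = 0, φ(0) = 0 and φ''(0) = 14. Laplace's method then gives
  I(n) ~ sqrt(2π / (n · φ''(0))) · e^(−n φ(0)) = sqrt(2π / (14n)) = sqrt(π/(7n)).
The 22 · x^4 term contributes only at subleading order (an O(1/n) relative correction).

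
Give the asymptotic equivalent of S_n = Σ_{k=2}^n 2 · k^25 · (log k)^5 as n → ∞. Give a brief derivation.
S_n ~ n^26 · (log n)^5 / 13

By integral comparison, S_n = ∫_1^n 2 · x^25 · (log x)^5 dx + O(n^25 · (log n)^5). For the integral, the leading term of ∫_1^n x^25 (log x)^5 dx is n^26/26 · (log n)^5 (by repeated integration by parts; each step lowers the log-exponent and produces a relatively O(1/log n) correction). Hence S_n ~ n^26 · (log n)^5 / 13.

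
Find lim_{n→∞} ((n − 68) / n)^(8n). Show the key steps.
lim = e^(−544)

Rewrite as (1 − 68/n)^(8n). By the standard limit (1 + x/n)^n → e^x, we have (1 − 68/n)^n → e^(−68), and raising to the 8th power gives e^(−544).
More precisely, ln[(1 − 68/n)^(8n)] = 8n · ln(1 − 68/n) = 8n · (-68/n + O(1/n^2)) = -544 + O(1/n) → -544.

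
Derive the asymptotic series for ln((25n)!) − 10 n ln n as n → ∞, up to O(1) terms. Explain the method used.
ln((25n)!) − 10 n ln n = 15 n ln n + 25(ln 25 − 1) n + (1/2) ln(2π·25n) + O(1/n)

Stirling: ln((25n)!) = 25n ln(25n) − 25n + (1/2) ln(2π·25n) + O(1/n).
Expand 25n ln(25n) = 25n (ln n + ln 25) = 25n ln n + 25n ln 25.
Subtract 10n ln n: leading term is (25 − 10) n ln n = 15 n ln n. The next term is 25n ln 25 − 25n = 25(ln 25 − 1) n. Then the (1/2) ln(2π·25n) correction.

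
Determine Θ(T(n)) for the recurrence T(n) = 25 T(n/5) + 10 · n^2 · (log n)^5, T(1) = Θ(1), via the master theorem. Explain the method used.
T(n) = Θ(n^2 · (log n)^6)

Here log_5 25 = 2 and f(n) = 10 · n^2 · (log n)^5 = Θ(n^(log_5 25) · (log n)^5). This is the extended Case 2 of the master theorem (f matches the critical exponent up to log factors), giving T(n) = Θ(n^(log_5 25) · (log n)^(5+1)) = Θ(n^2 · (log n)^6).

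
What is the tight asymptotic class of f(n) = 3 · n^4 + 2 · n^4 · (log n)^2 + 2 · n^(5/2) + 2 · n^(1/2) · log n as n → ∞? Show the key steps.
f(n) ∈ Θ(n^4 · (log n)^2)

Compare the terms by growth order. For large n, n^a · (log n)^b dominates n^a' · (log n)^b' iff a > a', or (a = a' and b > b'). Ranking the 4 terms shows the dominant one is 2 · n^4 · (log n)^2. Hence f(n) ∈ Θ(n^4 · (log n)^2).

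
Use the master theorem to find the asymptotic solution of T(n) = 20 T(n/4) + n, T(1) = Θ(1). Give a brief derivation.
T(n) = Θ(n^(log_4 20))

Master theorem: compare f(n) = n to n^(log_4 20) where log_4 20 ≈ 2.161. Since 1 < log_4 20, we have f(n) = O(n^(log_4 20 − ε)) for some ε > 0 — Case 1. Hence T(n) = Θ(n^(log_4 20)).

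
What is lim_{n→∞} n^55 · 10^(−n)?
lim = 0

Exponentials with base > 1 dominate every fixed polynomial: for any fixed c, n^c / 10^n → 0 as n → ∞ (e.g. by the ratio test, or by writing 10^n = e^(n ln 10) and noting e^(n ln 10) / n^c → ∞). Hence n^55 · 10^(−n) = n^55 / 10^n → 0.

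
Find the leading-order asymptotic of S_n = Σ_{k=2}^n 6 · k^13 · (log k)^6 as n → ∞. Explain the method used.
S_n ~ 3 · n^14 · (log n)^6 / 7

By integral comparison, S_n = ∫_1^n 6 · x^13 · (log x)^6 dx + O(n^13 · (log n)^6). For the integral, the leading term of ∫_1^n x^13 (log x)^6 dx is n^14/14 · (log n)^6 (by repeated integration by parts; each step lowers the log-exponent and produces a relatively O(1/log n) correction). Hence S_n ~ 3 · n^14 · (log n)^6 / 7.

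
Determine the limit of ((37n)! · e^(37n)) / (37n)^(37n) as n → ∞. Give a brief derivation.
lim = ∞

Stirling: (37n)! ~ sqrt(2π·37n) · (37n/e)^(37n). Hence
  (37n)! · e^(37n) / (37n)^(37n) ~ sqrt(2π·37n) = sqrt(2π·37) · sqrt(n) → ∞.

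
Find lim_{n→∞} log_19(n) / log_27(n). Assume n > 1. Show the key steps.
lim = ln(27) / ln(19) = log_19(27)

Change of base: log_19(n) = ln n / ln 19 and log_27(n) = ln n / ln 27. The ratio is (ln n / ln 19) · (ln 27 / ln n) = ln 27 / ln 19, a constant independent of n. So the limit is ln 27 / ln 19 = log_19(27).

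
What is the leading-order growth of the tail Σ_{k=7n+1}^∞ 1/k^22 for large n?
Σ_{k>7n} 1/k^22 ~ 1/(21 · (7n)^21)

Compare to the integral: ∫_{7n}^∞ x^(−22) dx = [−x^(−21)/21]_{7n}^∞ = 1/((22−1)·(7n)^21). Euler-Maclaurin then gives
  Σ_{k>7n} 1/k^22 = ∫_{7n}^∞ dx/x^22 − 1/(2·(7n)^22) + O(1/(7n)^23).
(Equivalently this is ζ(22) − Σ_{k≤7n} 1/k^22.)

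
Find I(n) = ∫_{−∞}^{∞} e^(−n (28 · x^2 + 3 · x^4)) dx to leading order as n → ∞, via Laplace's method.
I(n) ~ sqrt(π/(28n))

φ(x) = 28 · x^2 + 3 · x^4 has its unique global minimum at x* = 0 (since φ'(x) = 56x + 12x^3 = 0 only at x = 0 for real x with both coefficients positive, and φ → ∞ as |x| → ∞). At x* = 0, φ(0) = 0 and φ''(0) = 56. Laplace's method then gives
  I(n) ~ sqrt(2π / (n · φ''(0))) · e^(−n φ(0)) = sqrt(2π / (56n)) = sqrt(π/(28n)).
The 3 · x^4 term contributes only at subleading order (an O(1/n) relative correction).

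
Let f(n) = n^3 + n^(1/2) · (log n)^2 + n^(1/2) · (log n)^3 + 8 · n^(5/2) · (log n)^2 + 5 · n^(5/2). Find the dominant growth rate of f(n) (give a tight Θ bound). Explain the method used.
f(n) ∈ Θ(n^3)

Compare the terms by growth order. For large n, n^a · (log n)^b dominates n^a' · (log n)^b' iff a > a', or (a = a' and b > b'). Ranking the 5 terms shows the dominant one is n^3. Hence f(n) ∈ Θ(n^3).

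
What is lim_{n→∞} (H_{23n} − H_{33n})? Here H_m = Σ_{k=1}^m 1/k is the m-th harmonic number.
lim = ln(23/33)

Euler-Maclaurin gives H_m = ln m + γ + 1/(2m) + O(1/m^2). The γ and O(1/m) terms cancel in the difference:
  H_{23n} − H_{33n} = ln(23n) − ln(33n) + O(1/n) = ln(23/33) + O(1/n).
Hence the limit is ln(23/33).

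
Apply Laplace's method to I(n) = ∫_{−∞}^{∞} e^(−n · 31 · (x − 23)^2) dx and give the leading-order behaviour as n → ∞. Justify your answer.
I(n) = sqrt(π/(31n))

Here φ(x) = 31 · (x − 23)^2 has its unique minimum at x* = 23 with φ(x*) = 0 and φ''(x*) = 62. Laplace's method gives
  I(n) ~ e^(−n φ(x*)) · sqrt(2π / (n · φ''(x*))) = sqrt(2π / (62n)) = sqrt(π/(31n)).
This is exact: substituting u = (x − 23)·sqrt(31n) gives I(n) = (1/sqrt(31n)) ∫_{−∞}^{∞} e^(−u^2) du = sqrt(π/(31n)).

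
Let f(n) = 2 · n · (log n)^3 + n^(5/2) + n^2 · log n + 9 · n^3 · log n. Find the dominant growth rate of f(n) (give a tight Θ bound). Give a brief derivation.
f(n) ∈ Θ(n^3 · log n)

Compare the terms by growth order. For large n, n^a · (log n)^b dominates n^a' · (log n)^b' iff a > a', or (a = a' and b > b'). Ranking the 4 terms shows the dominant one is 9 · n^3 · log n. Hence f(n) ∈ Θ(n^3 · log n).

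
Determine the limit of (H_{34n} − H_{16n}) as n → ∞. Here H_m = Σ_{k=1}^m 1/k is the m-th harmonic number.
lim = ln(34/16) = ln(17/8)

Euler-Maclaurin gives H_m = ln m + γ + 1/(2m) + O(1/m^2). The γ and O(1/m) terms cancel in the difference:
  H_{34n} − H_{16n} = ln(34n) − ln(16n) + O(1/n) = ln(34/16) + O(1/n).
Hence the limit is ln(34/16) = ln(17/8).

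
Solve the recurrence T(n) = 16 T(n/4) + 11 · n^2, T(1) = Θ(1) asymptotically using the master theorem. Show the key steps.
T(n) = Θ(n^2 log n)

log_4 16 = 2, and f(n) = 11 · n^2 = Θ(n^(log_4 16)). This is Case 2 of the master theorem: T(n) = Θ(f(n) · log n) = Θ(n^2 log n).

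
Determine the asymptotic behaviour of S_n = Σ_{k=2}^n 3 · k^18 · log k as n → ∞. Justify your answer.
S_n ~ 3 · n^19 log n / 19 − 3 · n^19 / 361

By integral comparison, S_n = ∫_1^n 3 · x^18 · log x dx + O(n^18 · log n). For the integral, ∫ x^18 log x dx = n^19 log n / 19 − n^19/361 (integration by parts). Hence S_n ~ 3 · n^19 log n / 19 − 3 · n^19 / 361.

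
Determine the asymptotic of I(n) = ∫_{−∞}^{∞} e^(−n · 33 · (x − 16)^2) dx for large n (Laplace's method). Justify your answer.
I(n) = sqrt(π/(33n))

Here φ(x) = 33 · (x − 16)^2 has its unique minimum at x* = 16 with φ(x*) = 0 and φ''(x*) = 66. Laplace's method gives
  I(n) ~ e^(−n φ(x*)) · sqrt(2π / (n · φ''(x*))) = sqrt(2π / (66n)) = sqrt(π/(33n)).
This is exact: substituting u = (x − 16)·sqrt(33n) gives I(n) = (1/sqrt(33n)) ∫_{−∞}^{∞} e^(−u^2) du = sqrt(π/(33n)).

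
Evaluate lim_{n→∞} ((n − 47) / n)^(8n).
lim = e^(−376)

Rewrite as (1 − 47/n)^(8n). By the standard limit (1 + x/n)^n → e^x, we have (1 − 47/n)^n → e^(−47), and raising to the 8th power gives e^(−376).
More precisely, ln[(1 − 47/n)^(8n)] = 8n · ln(1 − 47/n) = 8n · (-47/n + O(1/n^2)) = -376 + O(1/n) → -376.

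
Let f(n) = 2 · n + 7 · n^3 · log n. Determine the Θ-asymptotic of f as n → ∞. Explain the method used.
f(n) ∈ Θ(n^3 · log n)

Compare the terms by growth order. For large n, n^a · (log n)^b dominates n^a' · (log n)^b' iff a > a', or (a = a' and b > b'). Ranking the 2 terms shows the dominant one is 7 · n^3 · log n. Hence f(n) ∈ Θ(n^3 · log n).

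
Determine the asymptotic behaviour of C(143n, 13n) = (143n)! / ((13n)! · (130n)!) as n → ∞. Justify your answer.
C(143n, 13n) ~ (285311670611/10000000000)^(13n) · sqrt(11/(20π·13n))

Write N = 13n. Apply Stirling to each factorial:
  (11N)! ~ sqrt(2π·11N) · (11N/e)^(11N),
  N! ~ sqrt(2π N) · (N/e)^N,
  (10N)! ~ sqrt(2π·10N) · (10N/e)^(10N).
The exponential factors combine to (11N)^(11N) / (N^N · (10N)^(10N)) = 11^(11N)/10^(10N) = (11^11/10^10)^N = (285311670611/10000000000)^N.
The square-root prefactors combine to sqrt(2π·11N) / (sqrt(2π N)·sqrt(2π·10N)) = sqrt(11 / (2π·10·N)) = sqrt(11/(20π·13n)).
Substituting N = 13n: C(143n, 13n) ~ (285311670611/10000000000)^(13n) · sqrt(11/(20π·13n)).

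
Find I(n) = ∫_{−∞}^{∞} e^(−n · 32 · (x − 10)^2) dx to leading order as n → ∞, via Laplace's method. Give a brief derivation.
I(n) = sqrt(π/(32n))

Here φ(x) = 32 · (x − 10)^2 has its unique minimum at x* = 10 with φ(x*) = 0 and φ''(x*) = 64. Laplace's method gives
  I(n) ~ e^(−n φ(x*)) · sqrt(2π / (n · φ''(x*))) = sqrt(2π / (64n)) = sqrt(π/(32n)).
This is exact: substituting u = (x − 10)·sqrt(32n) gives I(n) = (1/sqrt(32n)) ∫_{−∞}^{∞} e^(−u^2) du = sqrt(π/(32n)).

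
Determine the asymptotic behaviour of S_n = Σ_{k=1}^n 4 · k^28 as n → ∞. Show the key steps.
S_n ~ 4 · n^29 / 29

By integral comparison (Euler-Maclaurin), Σ_{k=1}^n 4 · k^28 = 4 · ∫_0^n x^28 dx + O(n^28) = 4 · n^29/29 + O(n^28). (Equivalently, Faulhaber's formula gives the same leading term.)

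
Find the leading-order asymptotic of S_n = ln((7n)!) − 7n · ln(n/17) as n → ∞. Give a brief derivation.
S_n ~ 7n · (ln 119 − 1) + O(ln n)

Stirling: ln((7n)!) = 7n ln(7n) − 7n + O(ln n).
  S_n = 7n ln(7n) − 7n − 7n ln(n/17) + O(ln n)
      = 7n ln(7n) − 7n ln n + 7n ln 17 − 7n + O(ln n)
      = 7n ln 7 + 7n ln 17 − 7n + O(ln n)
      = 7n (ln 119 − 1) + O(ln n).
Numerically ln(119) − 1 ≈ 3.7791.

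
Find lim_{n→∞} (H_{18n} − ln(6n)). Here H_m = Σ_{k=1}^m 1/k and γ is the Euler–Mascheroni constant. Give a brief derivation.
lim = ln 3 + γ

By Euler-Maclaurin, H_m = ln m + γ + O(1/m). So
  H_{18n} − ln(6n) = ln(18n) + γ − ln(6n) + O(1/n)
                       = ln(18/6) + γ + O(1/n).
Hence the limit is ln(18/6) + γ (= ln 3).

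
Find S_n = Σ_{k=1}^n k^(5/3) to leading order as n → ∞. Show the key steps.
S_n ~ (3/8) · n^(8/3)

Integral comparison: Σ_{k=1}^n k^(5/3) = ∫_0^n x^(5/3) dx + O(n^(5/3)). The integral is n^(1 + 5/3) / (1 + 5/3) = n^((5+3)/3) / ((5+3)/3) = (3/8) · n^(8/3).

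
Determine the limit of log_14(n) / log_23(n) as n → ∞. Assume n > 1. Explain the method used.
lim = ln(23) / ln(14) = log_14(23)

Change of base: log_14(n) = ln n / ln 14 and log_23(n) = ln n / ln 23. The ratio is (ln n / ln 14) · (ln 23 / ln n) = ln 23 / ln 14, a constant independent of n. So the limit is ln 23 / ln 14 = log_14(23).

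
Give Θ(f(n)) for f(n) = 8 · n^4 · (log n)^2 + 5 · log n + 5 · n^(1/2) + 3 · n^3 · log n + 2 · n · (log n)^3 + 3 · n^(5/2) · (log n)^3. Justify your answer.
f(n) ∈ Θ(n^4 · (log n)^2)

Compare the terms by growth order. For large n, n^a · (log n)^b dominates n^a' · (log n)^b' iff a > a', or (a = a' and b > b'). Ranking the 6 terms shows the dominant one is 8 · n^4 · (log n)^2. Hence f(n) ∈ Θ(n^4 · (log n)^2).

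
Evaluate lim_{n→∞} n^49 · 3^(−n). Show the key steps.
lim = 0

Exponentials with base > 1 dominate every fixed polynomial: for any fixed c, n^c / 3^n → 0 as n → ∞ (e.g. by the ratio test, or by writing 3^n = e^(n ln 3) and noting e^(n ln 3) / n^c → ∞). Hence n^49 · 3^(−n) = n^49 / 3^n → 0.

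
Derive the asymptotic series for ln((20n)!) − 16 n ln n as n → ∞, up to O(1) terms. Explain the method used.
ln((20n)!) − 16 n ln n = 4 n ln n + 20(ln 20 − 1) n + (1/2) ln(2π·20n) + O(1/n)

Stirling: ln((20n)!) = 20n ln(20n) − 20n + (1/2) ln(2π·20n) + O(1/n).
Expand 20n ln(20n) = 20n (ln n + ln 20) = 20n ln n + 20n ln 20.
Subtract 16n ln n: leading term is (20 − 16) n ln n = 4 n ln n. The next term is 20n ln 20 − 20n = 20(ln 20 − 1) n. Then the (1/2) ln(2π·20n) correction.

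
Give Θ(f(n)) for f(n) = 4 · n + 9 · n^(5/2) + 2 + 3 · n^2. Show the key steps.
f(n) ∈ Θ(n^(5/2))

Compare the terms by growth order. For large n, n^a · (log n)^b dominates n^a' · (log n)^b' iff a > a', or (a = a' and b > b'). Ranking the 4 terms shows the dominant one is 9 · n^(5/2). Hence f(n) ∈ Θ(n^(5/2)).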